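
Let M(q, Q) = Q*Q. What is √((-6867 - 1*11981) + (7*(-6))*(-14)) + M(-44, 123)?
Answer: 15129 + 2*I*√4565 ≈ 15129.0 + 135.13*I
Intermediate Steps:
M(q, Q) = Q²
√((-6867 - 1*11981) + (7*(-6))*(-14)) + M(-44, 123) = √((-6867 - 1*11981) + (7*(-6))*(-14)) + 123² = √((-6867 - 11981) - 42*(-14)) + 15129 = √(-18848 + 588) + 15129 = √(-18260) + 15129 = 2*I*√4565 + 15129 = 15129 + 2*I*√4565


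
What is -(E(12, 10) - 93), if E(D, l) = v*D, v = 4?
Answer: 45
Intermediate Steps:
E(D, l) = 4*D
-(E(12, 10) - 93) = -(4*12 - 93) = -(48 - 93) = -1*(-45) = 45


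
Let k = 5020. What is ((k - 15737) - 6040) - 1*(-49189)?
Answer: 32432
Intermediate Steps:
((k - 15737) - 6040) - 1*(-49189) = ((5020 - 15737) - 6040) - 1*(-49189) = (-10717 - 6040) + 49189 = -16757 + 49189 = 32432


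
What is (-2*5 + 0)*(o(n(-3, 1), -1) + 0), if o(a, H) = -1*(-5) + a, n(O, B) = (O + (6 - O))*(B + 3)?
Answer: -290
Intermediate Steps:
n(O, B) = 18 + 6*B (n(O, B) = 6*(3 + B) = 18 + 6*B)
o(a, H) = 5 + a
(-2*5 + 0)*(o(n(-3, 1), -1) + 0) = (-2*5 + 0)*((5 + (18 + 6*1)) + 0) = (-10 + 0)*((5 + (18 + 6)) + 0) = -10*((5 + 24) + 0) = -10*(29 + 0) = -10*29 = -290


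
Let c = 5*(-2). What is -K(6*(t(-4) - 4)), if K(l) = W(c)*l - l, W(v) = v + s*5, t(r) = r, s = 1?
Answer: -288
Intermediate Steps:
c = -10
W(v) = 5 + v (W(v) = v + 1*5 = v + 5 = 5 + v)
K(l) = -6*l (K(l) = (5 - 10)*l - l = -5*l - l = -6*l)
-K(6*(t(-4) - 4)) = -(-6)*6*(-4 - 4) = -(-6)*6*(-8) = -(-6)*(-48) = -1*288 = -288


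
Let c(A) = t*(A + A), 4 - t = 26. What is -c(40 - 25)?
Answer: 660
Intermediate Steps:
t = -22 (t = 4 - 1*26 = 4 - 26 = -22)
c(A) = -44*A (c(A) = -22*(A + A) = -44*A)
-c(40 - 25) = -(-44)*(40 - 25) = -(-44)*15 = -1*(-660) = 660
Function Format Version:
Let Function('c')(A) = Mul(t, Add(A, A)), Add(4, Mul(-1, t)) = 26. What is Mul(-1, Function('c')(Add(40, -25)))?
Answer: 660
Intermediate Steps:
t = -22 (t = Add(4, Mul(-1, 26)) = Add(4, -26) = -22)
Function('c')(A) = Mul(-44, A) (Function('c')(A) = Mul(-22, Add(A, A)) = Mul(-22, Mul(2, A)) = Mul(-44, A))
Mul(-1, Function('c')(Add(40, -25))) = Mul(-1, Mul(-44, Add(40, -25))) = Mul(-1, Mul(-44, 15)) = Mul(-1, -660) = 660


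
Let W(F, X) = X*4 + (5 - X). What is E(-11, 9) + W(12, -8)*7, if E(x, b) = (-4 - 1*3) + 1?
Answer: -139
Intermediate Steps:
W(F, X) = 5 + 3*X (W(F, X) = 4*X + (5 - X) = 5 + 3*X)
E(x, b) = -6 (E(x, b) = (-4 - 3) + 1 = -7 + 1 = -6)
E(-11, 9) + W(12, -8)*7 = -6 + (5 + 3*(-8))*7 = -6 + (5 - 24)*7 = -6 - 19*7 = -6 - 133 = -139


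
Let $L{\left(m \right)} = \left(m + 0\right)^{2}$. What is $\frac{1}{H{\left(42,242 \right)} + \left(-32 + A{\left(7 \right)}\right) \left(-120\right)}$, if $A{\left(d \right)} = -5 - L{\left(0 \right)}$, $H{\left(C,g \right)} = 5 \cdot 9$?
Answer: $\frac{1}{4485} \approx 0.00022297$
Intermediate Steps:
$L{\left(m \right)} = m^{2}$
$H{\left(C,g \right)} = 45$
$A{\left(d \right)} = -5$ ($A{\left(d \right)} = -5 - 0^{2} = -5 - 0 = -5 + 0 = -5$)
$\frac{1}{H{\left(42,242 \right)} + \left(-32 + A{\left(7 \right)}\right) \left(-120\right)} = \frac{1}{45 + \left(-32 - 5\right) \left(-120\right)} = \frac{1}{45 - -4440} = \frac{1}{45 + 4440} = \frac{1}{4485}$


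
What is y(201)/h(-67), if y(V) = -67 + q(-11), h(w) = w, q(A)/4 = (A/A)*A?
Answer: 111/67 ≈ 1.6567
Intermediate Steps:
q(A) = 4*A (q(A) = 4*((A/A)*A) = 4*(1*A) = 4*A)
y(V) = -111 (y(V) = -67 + 4*(-11) = -67 - 44 = -111)
y(201)/h(-67) = -111/(-67) = -111*(-1/67) = 111/67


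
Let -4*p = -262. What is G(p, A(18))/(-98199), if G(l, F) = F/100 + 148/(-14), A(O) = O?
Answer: 1/9450 ≈ 0.00010582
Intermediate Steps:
p = 131/2 (p = -¼*(-262) = 131/2 ≈ 65.500)
G(l, F) = -74/7 + F/100 (G(l, F) = F*(1/100) + 148*(-1/14) = F/100 - 74/7 = -74/7 + F/100)
G(p, A(18))/(-98199) = (-74/7 + (1/100)*18)/(-98199) = (-74/7 + 9/50)*(-1/98199) = -3637/350*(-1/98199) = 1/9450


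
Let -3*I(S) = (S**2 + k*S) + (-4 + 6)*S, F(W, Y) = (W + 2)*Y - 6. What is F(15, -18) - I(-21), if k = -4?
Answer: -151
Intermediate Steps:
F(W, Y) = -6 + Y*(2 + W) (F(W, Y) = (2 + W)*Y - 6 = Y*(2 + W) - 6 = -6 + Y*(2 + W))
I(S) = -S**2/3 + 2*S/3 (I(S) = -((S**2 - 4*S) + (-4 + 6)*S)/3 = -((S**2 - 4*S) + 2*S)/3 = -(S**2 - 2*S)/3 = -S**2/3 + 2*S/3)
F(15, -18) - I(-21) = (-6 + 2*(-18) + 15*(-18)) - (-21)*(2 - 1*(-21))/3 = (-6 - 36 - 270) - (-21)*(2 + 21)/3 = -312 - (-21)*23/3 = -312 - 1*(-161) = -312 + 161 = -151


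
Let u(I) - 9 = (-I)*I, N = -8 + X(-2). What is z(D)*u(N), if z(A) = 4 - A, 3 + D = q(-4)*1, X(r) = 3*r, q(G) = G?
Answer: -2057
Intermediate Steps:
N = -14 (N = -8 + 3*(-2) = -8 - 6 = -14)
u(I) = 9 - I² (u(I) = 9 + (-I)*I = 9 - I²)
D = -7 (D = -3 - 4*1 = -3 - 4 = -7)
z(D)*u(N) = (4 - 1*(-7))*(9 - 1*(-14)²) = (4 + 7)*(9 - 1*196) = 11*(9 - 196) = 11*(-187) = -2057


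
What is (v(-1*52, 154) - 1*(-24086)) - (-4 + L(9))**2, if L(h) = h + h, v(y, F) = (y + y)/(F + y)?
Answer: 1218338/51 ≈ 23889.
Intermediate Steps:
v(y, F) = 2*y/(F + y) (v(y, F) = (2*y)/(F + y) = 2*y/(F + y))
L(h) = 2*h
(v(-1*52, 154) - 1*(-24086)) - (-4 + L(9))**2 = (2*(-1*52)/(154 - 1*52) - 1*(-24086)) - (-4 + 2*9)**2 = (2*(-52)/(154 - 52) + 24086) - (-4 + 18)**2 = (2*(-52)/102 + 24086) - 1*14**2 = (2*(-52)*(1/102) + 24086) - 1*196 = (-52/51 + 24086) - 196 = 1228334/51 - 196 = 1218338/51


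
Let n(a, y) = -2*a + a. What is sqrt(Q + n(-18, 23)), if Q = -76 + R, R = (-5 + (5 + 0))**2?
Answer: I*sqrt(58) ≈ 7.6158*I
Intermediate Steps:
R = 0 (R = (-5 + 5)**2 = 0**2 = 0)
n(a, y) = -a
Q = -76 (Q = -76 + 0 = -76)
sqrt(Q + n(-18, 23)) = sqrt(-76 - 1*(-18)) = sqrt(-76 + 18) = sqrt(-58) = I*sqrt(58)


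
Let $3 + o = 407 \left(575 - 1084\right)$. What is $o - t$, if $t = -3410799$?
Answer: $3203633$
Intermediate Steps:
$o = -207166$ ($o = -3 + 407 \left(575 - 1084\right) = -3 + 407 \left(-509\right) = -3 - 207163 = -207166$)
$o - t = -207166 - -3410799 = -207166 + 3410799 = 3203633$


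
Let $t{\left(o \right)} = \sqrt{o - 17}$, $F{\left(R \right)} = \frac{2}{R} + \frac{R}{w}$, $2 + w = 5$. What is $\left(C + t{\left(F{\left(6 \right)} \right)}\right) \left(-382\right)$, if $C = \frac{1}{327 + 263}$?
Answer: $- \frac{191}{295} - \frac{764 i \sqrt{33}}{3} \approx -0.64746 - 1462.9 i$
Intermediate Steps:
$w = 3$ ($w = -2 + 5 = 3$)
$F{\left(R \right)} = \frac{2}{R} + \frac{R}{3}$
$C = \frac{1}{590} \approx 0.0016949$
$t{\left(o \right)} = \sqrt{-17 + o}$
$\left(C + t{\left(F{\left(6 \right)} \right)}\right) \left(-382\right) = \left(\frac{1}{590} + \sqrt{-17 + \left(\frac{2}{6} + \frac{1}{3} \cdot 6\right)}\right) \left(-382\right) = \left(\frac{1}{590} + \sqrt{-17 + \left(2 \cdot \frac{1}{6} + 2\right)}\right) \left(-382\right) = \left(\frac{1}{590} + \sqrt{-17 + \left(\frac{1}{3} + 2\right)}\right) \left(-382\right) = \left(\frac{1}{590} + \sqrt{-17 + \frac{7}{3}}\right) \left(-382\right) = \left(\frac{1}{590} + \sqrt{- \frac{44}{3}}\right) \left(-382\right) = \left(\frac{1}{590} + \frac{2 i \sqrt{33}}{3}\right) \left(-382\right) = - \frac{191}{295} - \frac{764 i \sqrt{33}}{3}$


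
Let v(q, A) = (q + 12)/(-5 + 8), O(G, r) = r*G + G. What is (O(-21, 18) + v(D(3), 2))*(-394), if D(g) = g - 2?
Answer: 466496/3 ≈ 1.5550e+5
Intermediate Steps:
D(g) = -2 + g
O(G, r) = G + G*r (O(G, r) = G*r + G = G + G*r)
v(q, A) = 4 + q/3 (v(q, A) = (12 + q)/3 = (12 + q)*(⅓) = 4 + q/3)
(O(-21, 18) + v(D(3), 2))*(-394) = (-21*(1 + 18) + (4 + (-2 + 3)/3))*(-394) = (-21*19 + (4 + (⅓)*1))*(-394) = (-399 + (4 + ⅓))*(-394) = (-399 + 13/3)*(-394) = -1184/3*(-394) = 466496/3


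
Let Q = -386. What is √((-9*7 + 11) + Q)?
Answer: I*√438 ≈ 20.928*I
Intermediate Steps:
√((-9*7 + 11) + Q) = √((-9*7 + 11) - 386) = √((-63 + 11) - 386) = √(-52 - 386) = √(-438) = I*√438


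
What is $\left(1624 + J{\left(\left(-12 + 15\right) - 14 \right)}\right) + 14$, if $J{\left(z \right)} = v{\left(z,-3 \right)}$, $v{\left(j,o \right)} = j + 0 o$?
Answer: $1627$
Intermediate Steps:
$v{\left(j,o \right)} = j$ ($v{\left(j,o \right)} = j + 0 = j$)
$J{\left(z \right)} = z$
$\left(1624 + J{\left(\left(-12 + 15\right) - 14 \right)}\right) + 14 = \left(1624 + \left(\left(-12 + 15\right) - 14\right)\right) + 14 = \left(1624 + \left(3 - 14\right)\right) + 14 = \left(1624 - 11\right) + 14 = 1613 + 14 = 1627$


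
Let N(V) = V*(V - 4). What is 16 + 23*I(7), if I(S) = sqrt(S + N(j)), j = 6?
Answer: 16 + 23*sqrt(19) ≈ 116.25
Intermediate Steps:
N(V) = V*(-4 + V)
I(S) = sqrt(12 + S) (I(S) = sqrt(S + 6*(-4 + 6)) = sqrt(S + 6*2) = sqrt(S + 12) = sqrt(12 + S))
16 + 23*I(7) = 16 + 23*sqrt(12 + 7) = 16 + 23*sqrt(19)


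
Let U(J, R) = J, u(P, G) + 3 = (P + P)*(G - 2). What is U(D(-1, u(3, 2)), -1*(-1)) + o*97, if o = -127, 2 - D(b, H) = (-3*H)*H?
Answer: -12290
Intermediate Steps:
u(P, G) = -3 + 2*P*(-2 + G) (u(P, G) = -3 + (P + P)*(G - 2) = -3 + (2*P)*(-2 + G) = -3 + 2*P*(-2 + G))
D(b, H) = 2 + 3*H**2 (D(b, H) = 2 - (-3*H)*H = 2 - (-3)*H**2 = 2 + 3*H**2)
U(D(-1, u(3, 2)), -1*(-1)) + o*97 = (2 + 3*(-3 - 4*3 + 2*2*3)**2) - 127*97 = (2 + 3*(-3 - 12 + 12)**2) - 12319 = (2 + 3*(-3)**2) - 12319 = (2 + 3*9) - 12319 = (2 + 27) - 12319 = 29 - 12319 = -12290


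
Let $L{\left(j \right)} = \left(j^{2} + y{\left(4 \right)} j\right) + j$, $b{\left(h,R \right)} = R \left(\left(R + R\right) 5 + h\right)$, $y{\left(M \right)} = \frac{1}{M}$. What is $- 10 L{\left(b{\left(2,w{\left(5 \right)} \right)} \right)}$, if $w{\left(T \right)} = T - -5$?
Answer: $-10416750$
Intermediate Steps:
$w{\left(T \right)} = 5 + T$ ($w{\left(T \right)} = T + 5 = 5 + T$)
$b{\left(h,R \right)} = R \left(h + 10 R\right)$ ($b{\left(h,R \right)} = R \left(2 R 5 + h\right) = R \left(10 R + h\right) = R \left(h + 10 R\right)$)
$L{\left(j \right)} = j^{2} + \frac{5 j}{4}$ ($L{\left(j \right)} = \left(j^{2} + \frac{j}{4}\right) + j = j^{2} + \frac{5 j}{4}$)
$- 10 L{\left(b{\left(2,w{\left(5 \right)} \right)} \right)} = - 10 \frac{\left(5 + 5\right) \left(2 + 10 \left(5 + 5\right)\right) \left(5 + 4 \left(5 + 5\right) \left(2 + 10 \left(5 + 5\right)\right)\right)}{4} = - 10 \frac{10 \left(2 + 10 \cdot 10\right) \left(5 + 4 \cdot 10 \left(2 + 10 \cdot 10\right)\right)}{4} = - 10 \frac{10 \left(2 + 100\right) \left(5 + 4 \cdot 10 \left(2 + 100\right)\right)}{4} = - 10 \frac{10 \cdot 102 \left(5 + 4 \cdot 10 \cdot 102\right)}{4} = - 10 \cdot \frac{1}{4} \cdot 1020 \left(5 + 4 \cdot 1020\right) = - 10 \cdot \frac{1}{4} \cdot 1020 \left(5 + 4080\right) = - 10 \cdot \frac{1}{4} \cdot 1020 \cdot 4085 = \left(-10\right) 1041675 = -10416750$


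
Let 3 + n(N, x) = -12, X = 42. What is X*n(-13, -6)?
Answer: -630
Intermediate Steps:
n(N, x) = -15 (n(N, x) = -3 - 12 = -15)
X*n(-13, -6) = 42*(-15) = -630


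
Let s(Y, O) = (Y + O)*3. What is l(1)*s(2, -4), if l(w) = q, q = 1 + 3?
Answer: -24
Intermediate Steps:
q = 4
s(Y, O) = 3*O + 3*Y (s(Y, O) = (O + Y)*3 = 3*O + 3*Y)
l(w) = 4
l(1)*s(2, -4) = 4*(3*(-4) + 3*2) = 4*(-12 + 6) = 4*(-6) = -24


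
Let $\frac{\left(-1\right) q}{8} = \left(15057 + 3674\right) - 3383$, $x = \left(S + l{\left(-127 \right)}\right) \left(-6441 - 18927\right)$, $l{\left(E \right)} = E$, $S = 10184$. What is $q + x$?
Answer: $-255248760$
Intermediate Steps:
$x = -255125976$ ($x = \left(10184 - 127\right) \left(-6441 - 18927\right) = 10057 \left(-25368\right) = -255125976$)
$q = -122784$ ($q = - 8 \left(\left(15057 + 3674\right) - 3383\right) = - 8 \left(18731 - 3383\right) = \left(-8\right) 15348 = -122784$)
$q + x = -122784 - 255125976 = -255248760$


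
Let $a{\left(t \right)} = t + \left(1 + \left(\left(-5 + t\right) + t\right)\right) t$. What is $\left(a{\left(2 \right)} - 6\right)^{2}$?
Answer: $16$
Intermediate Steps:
$a{\left(t \right)} = t + t \left(-4 + 2 t\right)$ ($a{\left(t \right)} = t + \left(1 + \left(-5 + 2 t\right)\right) t = t + \left(-4 + 2 t\right) t = t + t \left(-4 + 2 t\right)$)
$\left(a{\left(2 \right)} - 6\right)^{2} = \left(2 \left(-3 + 2 \cdot 2\right) - 6\right)^{2} = \left(2 \left(-3 + 4\right) - 6\right)^{2} = \left(2 \cdot 1 - 6\right)^{2} = \left(2 - 6\right)^{2} = \left(-4\right)^{2} = 16$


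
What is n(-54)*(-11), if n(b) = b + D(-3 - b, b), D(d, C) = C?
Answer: 1188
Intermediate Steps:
n(b) = 2*b (n(b) = b + b = 2*b)
n(-54)*(-11) = (2*(-54))*(-11) = -108*(-11) = 1188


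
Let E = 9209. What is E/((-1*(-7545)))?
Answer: 9209/7545 ≈ 1.2205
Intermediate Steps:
E/((-1*(-7545))) = 9209/((-1*(-7545))) = 9209/7545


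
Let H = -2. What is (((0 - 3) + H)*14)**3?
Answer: -343000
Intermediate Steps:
(((0 - 3) + H)*14)**3 = (((0 - 3) - 2)*14)**3 = ((-3 - 2)*14)**3 = (-5*14)**3 = (-70)**3 = -343000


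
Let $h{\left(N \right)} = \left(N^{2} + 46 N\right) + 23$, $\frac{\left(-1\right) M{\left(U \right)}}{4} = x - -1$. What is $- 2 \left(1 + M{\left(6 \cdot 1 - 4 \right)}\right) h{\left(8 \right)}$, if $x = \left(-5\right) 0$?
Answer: $2730$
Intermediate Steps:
$x = 0$
$M{\left(U \right)} = -4$ ($M{\left(U \right)} = - 4 \left(0 - -1\right) = - 4 \left(0 + 1\right) = \left(-4\right) 1 = -4$)
$h{\left(N \right)} = 23 + N^{2} + 46 N$
$- 2 \left(1 + M{\left(6 \cdot 1 - 4 \right)}\right) h{\left(8 \right)} = - 2 \left(1 - 4\right) \left(23 + 8^{2} + 46 \cdot 8\right) = \left(-2\right) \left(-3\right) \left(23 + 64 + 368\right) = 6 \cdot 455 = 2730$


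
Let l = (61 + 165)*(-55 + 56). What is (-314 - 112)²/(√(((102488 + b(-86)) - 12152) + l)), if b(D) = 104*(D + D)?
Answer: 90738*√72674/36337 ≈ 673.18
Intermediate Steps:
b(D) = 208*D (b(D) = 104*(2*D) = 208*D)
l = 226 (l = 226*1 = 226)
(-314 - 112)²/(√(((102488 + b(-86)) - 12152) + l)) = (-314 - 112)²/(√(((102488 + 208*(-86)) - 12152) + 226)) = (-426)²/(√(((102488 - 17888) - 12152) + 226)) = 181476/(√((84600 - 12152) + 226)) = 181476/(√(72448 + 226)) = 181476/(√72674) = 181476*(√72674/72674) = 90738*√72674/36337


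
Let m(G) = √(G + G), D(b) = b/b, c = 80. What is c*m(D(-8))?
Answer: 80*√2 ≈ 113.14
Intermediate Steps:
D(b) = 1
m(G) = √2*√G (m(G) = √(2*G) = √2*√G)
c*m(D(-8)) = 80*(√2*√1) = 80*(√2*1) = 80*√2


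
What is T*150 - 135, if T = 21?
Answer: 3015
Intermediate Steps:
T*150 - 135 = 21*150 - 135 = 3150 - 135 = 3015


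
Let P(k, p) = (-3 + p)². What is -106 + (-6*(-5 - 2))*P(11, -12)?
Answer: 9344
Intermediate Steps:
-106 + (-6*(-5 - 2))*P(11, -12) = -106 + (-6*(-5 - 2))*(-3 - 12)² = -106 - 6*(-7)*(-15)² = -106 + 42*225 = -106 + 9450 = 9344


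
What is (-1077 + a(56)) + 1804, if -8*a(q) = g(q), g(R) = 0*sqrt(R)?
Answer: 727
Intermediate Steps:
g(R) = 0
a(q) = 0 (a(q) = -1/8*0 = 0)
(-1077 + a(56)) + 1804 = (-1077 + 0) + 1804 = -1077 + 1804 = 727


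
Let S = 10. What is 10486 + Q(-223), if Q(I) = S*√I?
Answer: 10486 + 10*I*√223 ≈ 10486.0 + 149.33*I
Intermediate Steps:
Q(I) = 10*√I
10486 + Q(-223) = 10486 + 10*√(-223) = 10486 + 10*(I*√223) = 10486 + 10*I*√223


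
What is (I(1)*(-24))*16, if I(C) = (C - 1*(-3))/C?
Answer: -1536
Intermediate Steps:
I(C) = (3 + C)/C (I(C) = (C + 3)/C = (3 + C)/C)
(I(1)*(-24))*16 = (((3 + 1)/1)*(-24))*16 = ((1*4)*(-24))*16 = (4*(-24))*16 = -96*16 = -1536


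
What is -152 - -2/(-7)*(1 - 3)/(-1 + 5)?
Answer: -1063/7 ≈ -151.86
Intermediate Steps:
-152 - -2/(-7)*(1 - 3)/(-1 + 5) = -152 - (-⅐*(-2))*(-2/4) = -152 - 2*(-2*¼)/7 = -152 - 2*(-1)/(7*2) = -152 - 1*(-⅐) = -152 + ⅐ = -1063/7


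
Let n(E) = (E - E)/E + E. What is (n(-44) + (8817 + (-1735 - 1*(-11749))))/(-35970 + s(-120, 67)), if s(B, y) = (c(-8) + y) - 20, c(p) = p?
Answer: -18787/35931 ≈ -0.52286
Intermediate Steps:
s(B, y) = -28 + y (s(B, y) = (-8 + y) - 20 = -28 + y)
n(E) = E (n(E) = 0/E + E = 0 + E = E)
(n(-44) + (8817 + (-1735 - 1*(-11749))))/(-35970 + s(-120, 67)) = (-44 + (8817 + (-1735 - 1*(-11749))))/(-35970 + (-28 + 67)) = (-44 + (8817 + (-1735 + 11749)))/(-35970 + 39) = (-44 + (8817 + 10014))/(-35931) = (-44 + 18831)*(-1/35931) = 18787*(-1/35931) = -18787/35931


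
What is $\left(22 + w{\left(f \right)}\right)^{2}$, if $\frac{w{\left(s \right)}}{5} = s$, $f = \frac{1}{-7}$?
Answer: $\frac{22201}{49} \approx 453.08$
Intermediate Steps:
$f = - \frac{1}{7} \approx -0.14286$
$w{\left(s \right)} = 5 s$
$\left(22 + w{\left(f \right)}\right)^{2} = \left(22 + 5 \left(- \frac{1}{7}\right)\right)^{2} = \left(22 - \frac{5}{7}\right)^{2} = \left(\frac{149}{7}\right)^{2} = \frac{22201}{49}$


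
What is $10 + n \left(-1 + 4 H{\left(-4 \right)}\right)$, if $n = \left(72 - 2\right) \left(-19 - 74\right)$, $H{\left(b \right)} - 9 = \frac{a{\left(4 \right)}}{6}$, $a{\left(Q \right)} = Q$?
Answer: $-245200$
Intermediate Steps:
$H{\left(b \right)} = \frac{29}{3}$ ($H{\left(b \right)} = 9 + \frac{4}{6} = 9 + 4 \cdot \frac{1}{6} = 9 + \frac{2}{3} = \frac{29}{3}$)
$n = -6510$ ($n = 70 \left(-93\right) = -6510$)
$10 + n \left(-1 + 4 H{\left(-4 \right)}\right) = 10 - 6510 \left(-1 + 4 \cdot \frac{29}{3}\right) = 10 - 6510 \left(-1 + \frac{116}{3}\right) = 10 - 245210 = -245200$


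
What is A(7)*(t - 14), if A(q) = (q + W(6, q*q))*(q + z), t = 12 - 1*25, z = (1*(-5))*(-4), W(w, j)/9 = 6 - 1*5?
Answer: -11664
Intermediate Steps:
W(w, j) = 9 (W(w, j) = 9*(6 - 1*5) = 9*(6 - 5) = 9*1 = 9)
z = 20 (z = -5*(-4) = 20)
t = -13 (t = 12 - 25 = -13)
A(q) = (9 + q)*(20 + q) (A(q) = (q + 9)*(q + 20) = (9 + q)*(20 + q))
A(7)*(t - 14) = (180 + 7² + 29*7)*(-13 - 14) = (180 + 49 + 203)*(-27) = 432*(-27) = -11664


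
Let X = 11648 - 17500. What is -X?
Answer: 5852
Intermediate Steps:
X = -5852
-X = -1*(-5852) = 5852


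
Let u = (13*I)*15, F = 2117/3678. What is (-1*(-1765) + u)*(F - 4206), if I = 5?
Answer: -21190544870/1839 ≈ -1.1523e+7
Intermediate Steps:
F = 2117/3678 (F = 2117*(1/3678) = 2117/3678 ≈ 0.57558)
u = 975 (u = (13*5)*15 = 65*15 = 975)
(-1*(-1765) + u)*(F - 4206) = (-1*(-1765) + 975)*(2117/3678 - 4206) = (1765 + 975)*(-15467551/3678) = 2740*(-15467551/3678) = -21190544870/1839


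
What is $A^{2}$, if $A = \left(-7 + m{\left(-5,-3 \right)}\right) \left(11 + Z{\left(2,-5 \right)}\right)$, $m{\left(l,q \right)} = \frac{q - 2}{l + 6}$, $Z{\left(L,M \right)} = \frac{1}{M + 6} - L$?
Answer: $14400$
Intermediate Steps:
$Z{\left(L,M \right)} = \frac{1}{6 + M} - L$
$m{\left(l,q \right)} = \frac{-2 + q}{6 + l}$
$A = -120$ ($A = \left(-7 + \frac{-2 - 3}{6 - 5}\right) \left(11 + \frac{1 - 12 - 2 \left(-5\right)}{6 - 5}\right) = \left(-7 + 1^{-1} \left(-5\right)\right) \left(11 + \frac{1 - 12 + 10}{1}\right) = \left(-7 + 1 \left(-5\right)\right) \left(11 + 1 \left(-1\right)\right) = \left(-7 - 5\right) \left(11 - 1\right) = \left(-12\right) 10 = -120$)
$A^{2} = \left(-120\right)^{2} = 14400$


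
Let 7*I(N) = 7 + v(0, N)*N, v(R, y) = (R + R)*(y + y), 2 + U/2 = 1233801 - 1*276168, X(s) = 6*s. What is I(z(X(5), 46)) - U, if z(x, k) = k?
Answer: -1915261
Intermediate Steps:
U = 1915262 (U = -4 + 2*(1233801 - 1*276168) = -4 + 2*(1233801 - 276168) = -4 + 2*957633 = -4 + 1915266 = 1915262)
v(R, y) = 4*R*y (v(R, y) = (2*R)*(2*y) = 4*R*y)
I(N) = 1 (I(N) = (7 + (4*0*N)*N)/7 = (7 + 0*N)/7 = (7 + 0)/7 = (1/7)*7 = 1)
I(z(X(5), 46)) - U = 1 - 1*1915262 = 1 - 1915262 = -1915261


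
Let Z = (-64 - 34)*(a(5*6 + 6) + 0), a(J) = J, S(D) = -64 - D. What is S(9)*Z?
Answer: 257544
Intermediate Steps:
Z = -3528 (Z = (-64 - 34)*((5*6 + 6) + 0) = -98*((30 + 6) + 0) = -98*(36 + 0) = -98*36 = -3528)
S(9)*Z = (-64 - 1*9)*(-3528) = (-64 - 9)*(-3528) = -73*(-3528) = 257544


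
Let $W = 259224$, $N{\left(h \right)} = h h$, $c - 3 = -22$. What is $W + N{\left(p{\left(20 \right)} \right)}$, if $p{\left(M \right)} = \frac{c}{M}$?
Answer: $\frac{103689961}{400} \approx 2.5923 \cdot 10^{5}$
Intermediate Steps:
$c = -19$ ($c = 3 - 22 = -19$)
$p{\left(M \right)} = - \frac{19}{M}$
$N{\left(h \right)} = h^{2}$
$W + N{\left(p{\left(20 \right)} \right)} = 259224 + \left(- \frac{19}{20}\right)^{2} = 259224 + \frac{361}{400} = \frac{103689961}{400}$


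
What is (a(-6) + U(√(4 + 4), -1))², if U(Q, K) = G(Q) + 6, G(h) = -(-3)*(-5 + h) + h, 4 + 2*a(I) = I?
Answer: 324 - 224*√2 ≈ 7.2162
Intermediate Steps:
a(I) = -2 + I/2
G(h) = -15 + 4*h (G(h) = -(15 - 3*h) + h = (-15 + 3*h) + h = -15 + 4*h)
U(Q, K) = -9 + 4*Q (U(Q, K) = (-15 + 4*Q) + 6 = -9 + 4*Q)
(a(-6) + U(√(4 + 4), -1))² = ((-2 + (½)*(-6)) + (-9 + 4*√(4 + 4)))² = ((-2 - 3) + (-9 + 4*√8))² = (-5 + (-9 + 4*(2*√2)))² = (-5 + (-9 + 8*√2))² = (-14 + 8*√2)²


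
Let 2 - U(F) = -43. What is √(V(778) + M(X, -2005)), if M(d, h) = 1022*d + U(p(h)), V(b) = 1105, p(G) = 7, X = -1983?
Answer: 2*I*√506369 ≈ 1423.2*I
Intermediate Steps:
U(F) = 45 (U(F) = 2 - 1*(-43) = 2 + 43 = 45)
M(d, h) = 45 + 1022*d (M(d, h) = 1022*d + 45 = 45 + 1022*d)
√(V(778) + M(X, -2005)) = √(1105 + (45 + 1022*(-1983))) = √(1105 + (45 - 2026626)) = √(1105 - 2026581) = √(-2025476) = 2*I*√506369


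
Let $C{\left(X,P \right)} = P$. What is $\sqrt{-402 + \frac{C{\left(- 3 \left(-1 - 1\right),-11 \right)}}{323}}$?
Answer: $\frac{i \sqrt{41943811}}{323} \approx 20.051 i$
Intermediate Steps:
$\sqrt{-402 + \frac{C{\left(- 3 \left(-1 - 1\right),-11 \right)}}{323}} = \sqrt{-402 - \frac{11}{323}} = \sqrt{- \frac{129857}{323}} = \frac{i \sqrt{41943811}}{323}$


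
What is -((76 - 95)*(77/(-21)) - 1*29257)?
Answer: 87562/3 ≈ 29187.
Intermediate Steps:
-((76 - 95)*(77/(-21)) - 1*29257) = -(-1463*(-1)/21 - 29257) = -(-19*(-11/3) - 29257) = -(209/3 - 29257) = -1*(-87562/3) = 87562/3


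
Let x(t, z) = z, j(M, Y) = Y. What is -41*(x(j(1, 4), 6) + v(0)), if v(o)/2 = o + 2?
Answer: -410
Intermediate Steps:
v(o) = 4 + 2*o (v(o) = 2*(o + 2) = 2*(2 + o) = 4 + 2*o)
-41*(x(j(1, 4), 6) + v(0)) = -41*(6 + (4 + 2*0)) = -41*(6 + (4 + 0)) = -41*(6 + 4) = -41*10 = -410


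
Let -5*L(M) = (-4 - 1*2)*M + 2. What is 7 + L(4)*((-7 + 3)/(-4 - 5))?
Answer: 403/45 ≈ 8.9556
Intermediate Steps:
L(M) = -2/5 + 6*M/5 (L(M) = -((-4 - 1*2)*M + 2)/5 = -((-4 - 2)*M + 2)/5 = -(-6*M + 2)/5 = -(2 - 6*M)/5 = -2/5 + 6*M/5)
7 + L(4)*((-7 + 3)/(-4 - 5)) = 7 + (-2/5 + (6/5)*4)*((-7 + 3)/(-4 - 5)) = 7 + (-2/5 + 24/5)*(-4/(-9)) = 7 + 22*(-4*(-1/9))/5 = 7 + (22/5)*(4/9) = 7 + 88/45 = 403/45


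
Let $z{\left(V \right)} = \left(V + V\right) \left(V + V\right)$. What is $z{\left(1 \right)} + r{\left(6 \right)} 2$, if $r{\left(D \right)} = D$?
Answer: $16$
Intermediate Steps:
$z{\left(V \right)} = 4 V^{2}$ ($z{\left(V \right)} = 2 V 2 V = 4 V^{2}$)
$z{\left(1 \right)} + r{\left(6 \right)} 2 = 4 \cdot 1^{2} + 6 \cdot 2 = 4 \cdot 1 + 12 = 4 + 12 = 16$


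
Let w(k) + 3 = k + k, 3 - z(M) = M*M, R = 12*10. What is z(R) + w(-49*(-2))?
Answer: -14204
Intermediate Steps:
R = 120
z(M) = 3 - M² (z(M) = 3 - M*M = 3 - M²)
w(k) = -3 + 2*k (w(k) = -3 + (k + k) = -3 + 2*k)
z(R) + w(-49*(-2)) = (3 - 1*120²) + (-3 + 2*(-49*(-2))) = (3 - 1*14400) + (-3 + 2*98) = (3 - 14400) + (-3 + 196) = -14397 + 193 = -14204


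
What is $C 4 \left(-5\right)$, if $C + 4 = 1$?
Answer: $60$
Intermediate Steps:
$C = -3$ ($C = -4 + 1 = -3$)
$C 4 \left(-5\right) = \left(-3\right) 4 \left(-5\right) = \left(-12\right) \left(-5\right) = 60$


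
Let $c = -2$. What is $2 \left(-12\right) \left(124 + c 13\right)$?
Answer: $-2352$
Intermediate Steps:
$2 \left(-12\right) \left(124 + c 13\right) = 2 \left(-12\right) \left(124 - 26\right) = - 24 \left(124 - 26\right) = \left(-24\right) 98 = -2352$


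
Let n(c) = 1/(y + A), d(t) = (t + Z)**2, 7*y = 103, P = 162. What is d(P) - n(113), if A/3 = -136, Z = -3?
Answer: 69598600/2753 ≈ 25281.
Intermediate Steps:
A = -408 (A = 3*(-136) = -408)
y = 103/7 (y = (1/7)*103 = 103/7 ≈ 14.714)
d(t) = (-3 + t)**2 (d(t) = (t - 3)**2 = (-3 + t)**2)
n(c) = -7/2753 (n(c) = 1/(103/7 - 408) = 1/(-2753/7) = -7/2753)
d(P) - n(113) = (-3 + 162)**2 - 1*(-7/2753) = 159**2 + 7/2753 = 25281 + 7/2753 = 69598600/2753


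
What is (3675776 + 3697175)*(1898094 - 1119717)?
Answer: 5738935480527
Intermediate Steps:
(3675776 + 3697175)*(1898094 - 1119717) = 7372951*778377 = 5738935480527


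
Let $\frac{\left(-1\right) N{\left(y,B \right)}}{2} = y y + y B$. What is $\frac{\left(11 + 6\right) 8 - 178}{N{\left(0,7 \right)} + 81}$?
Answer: $- \frac{14}{27} \approx -0.51852$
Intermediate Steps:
$N{\left(y,B \right)} = - 2 y^{2} - 2 B y$ ($N{\left(y,B \right)} = - 2 \left(y y + y B\right) = - 2 \left(y^{2} + B y\right) = - 2 y^{2} - 2 B y$)
$\frac{\left(11 + 6\right) 8 - 178}{N{\left(0,7 \right)} + 81} = \frac{\left(11 + 6\right) 8 - 178}{\left(-2\right) 0 \left(7 + 0\right) + 81} = \frac{17 \cdot 8 - 178}{\left(-2\right) 0 \cdot 7 + 81} = \frac{136 - 178}{0 + 81} = - \frac{42}{81} = \left(-42\right) \frac{1}{81} = - \frac{14}{27}$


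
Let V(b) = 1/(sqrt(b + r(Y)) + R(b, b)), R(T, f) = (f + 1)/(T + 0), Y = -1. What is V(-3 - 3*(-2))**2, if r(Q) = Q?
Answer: 153/2 - 54*sqrt(2) ≈ 0.13247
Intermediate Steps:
R(T, f) = (1 + f)/T
V(b) = 1/(sqrt(-1 + b) + (1 + b)/b) (V(b) = 1/(sqrt(b - 1) + (1 + b)/b) = 1/(sqrt(-1 + b) + (1 + b)/b))
V(-3 - 3*(-2))**2 = ((-3 - 3*(-2))/(1 + (-3 - 3*(-2)) + (-3 - 3*(-2))*sqrt(-1 + (-3 - 3*(-2)))))**2 = ((-3 + 6)/(1 + (-3 + 6) + (-3 + 6)*sqrt(-1 + (-3 + 6))))**2 = (3/(1 + 3 + 3*sqrt(-1 + 3)))**2 = (3/(1 + 3 + 3*sqrt(2)))**2 = (3/(4 + 3*sqrt(2)))**2 = 9/(4 + 3*sqrt(2))**2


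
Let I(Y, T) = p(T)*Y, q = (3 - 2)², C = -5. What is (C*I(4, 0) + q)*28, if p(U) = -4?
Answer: 2268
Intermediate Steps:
q = 1 (q = 1² = 1)
I(Y, T) = -4*Y
(C*I(4, 0) + q)*28 = (-(-20)*4 + 1)*28 = (-5*(-16) + 1)*28 = (80 + 1)*28 = 81*28 = 2268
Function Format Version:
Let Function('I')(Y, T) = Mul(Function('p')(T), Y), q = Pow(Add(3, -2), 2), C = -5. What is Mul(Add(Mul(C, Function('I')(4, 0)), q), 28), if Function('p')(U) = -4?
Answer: 2268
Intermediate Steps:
q = 1 (q = Pow(1, 2) = 1)
Function('I')(Y, T) = Mul(-4, Y)
Mul(Add(Mul(C, Function('I')(4, 0)), q), 28) = Mul(Add(Mul(-5, Mul(-4, 4)), 1), 28) = Mul(Add(Mul(-5, -16), 1), 28) = Mul(Add(80, 1), 28) = Mul(81, 28) = 2268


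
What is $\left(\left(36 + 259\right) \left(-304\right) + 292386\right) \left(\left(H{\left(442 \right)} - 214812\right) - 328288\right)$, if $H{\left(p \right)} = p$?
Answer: $-110000032548$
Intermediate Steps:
$\left(\left(36 + 259\right) \left(-304\right) + 292386\right) \left(\left(H{\left(442 \right)} - 214812\right) - 328288\right) = \left(\left(36 + 259\right) \left(-304\right) + 292386\right) \left(\left(442 - 214812\right) - 328288\right) = \left(295 \left(-304\right) + 292386\right) \left(\left(442 - 214812\right) - 328288\right) = \left(-89680 + 292386\right) \left(-214370 - 328288\right) = 202706 \left(-542658\right) = -110000032548$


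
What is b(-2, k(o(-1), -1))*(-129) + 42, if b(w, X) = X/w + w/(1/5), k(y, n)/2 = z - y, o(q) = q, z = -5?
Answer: 816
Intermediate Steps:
k(y, n) = -10 - 2*y (k(y, n) = 2*(-5 - y) = -10 - 2*y)
b(w, X) = 5*w + X/w (b(w, X) = X/w + w/(⅕) = X/w + w*5 = X/w + 5*w = 5*w + X/w)
b(-2, k(o(-1), -1))*(-129) + 42 = (5*(-2) + (-10 - 2*(-1))/(-2))*(-129) + 42 = (-10 + (-10 + 2)*(-½))*(-129) + 42 = (-10 - 8*(-½))*(-129) + 42 = (-10 + 4)*(-129) + 42 = -6*(-129) + 42 = 774 + 42 = 816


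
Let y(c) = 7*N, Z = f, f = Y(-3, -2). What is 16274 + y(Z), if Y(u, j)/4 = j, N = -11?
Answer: 16197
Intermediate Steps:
Y(u, j) = 4*j
f = -8 (f = 4*(-2) = -8)
Z = -8
y(c) = -77 (y(c) = 7*(-11) = -77)
16274 + y(Z) = 16274 - 77 = 16197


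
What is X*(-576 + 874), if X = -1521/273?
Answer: -11622/7 ≈ -1660.3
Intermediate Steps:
X = -39/7 (X = -1521*1/273 = -39/7 ≈ -5.5714)
X*(-576 + 874) = -39*(-576 + 874)/7 = -39/7*298 = -11622/7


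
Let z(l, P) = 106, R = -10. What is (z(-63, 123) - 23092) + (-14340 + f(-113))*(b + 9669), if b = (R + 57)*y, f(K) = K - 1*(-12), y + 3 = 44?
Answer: -167480822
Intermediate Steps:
y = 41 (y = -3 + 44 = 41)
f(K) = 12 + K (f(K) = K + 12 = 12 + K)
b = 1927 (b = (-10 + 57)*41 = 47*41 = 1927)
(z(-63, 123) - 23092) + (-14340 + f(-113))*(b + 9669) = (106 - 23092) + (-14340 + (12 - 113))*(1927 + 9669) = -22986 + (-14340 - 101)*11596 = -22986 - 14441*11596 = -22986 - 167457836 = -167480822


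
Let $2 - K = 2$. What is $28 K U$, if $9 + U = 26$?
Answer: $0$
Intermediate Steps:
$U = 17$ ($U = -9 + 26 = 17$)
$K = 0$ ($K = 2 - 2 = 0$)
$28 K U = 28 \cdot 0 \cdot 17 = 0 \cdot 17 = 0$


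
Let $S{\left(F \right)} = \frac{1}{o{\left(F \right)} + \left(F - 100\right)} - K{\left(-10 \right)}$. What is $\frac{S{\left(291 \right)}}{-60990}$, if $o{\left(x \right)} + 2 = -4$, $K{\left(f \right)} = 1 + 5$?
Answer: $\frac{1109}{11283150} \approx 9.8288 \cdot 10^{-5}$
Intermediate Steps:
$K{\left(f \right)} = 6$
$o{\left(x \right)} = -6$ ($o{\left(x \right)} = -2 - 4 = -6$)
$S{\left(F \right)} = -6 + \frac{1}{-106 + F}$ ($S{\left(F \right)} = \frac{1}{-6 + \left(F - 100\right)} - 6 = \frac{1}{-6 + \left(-100 + F\right)} - 6 = \frac{1}{-106 + F} - 6 = -6 + \frac{1}{-106 + F}$)
$\frac{S{\left(291 \right)}}{-60990} = \frac{\frac{1}{-106 + 291} \left(637 - 1746\right)}{-60990} = \frac{637 - 1746}{185} \left(- \frac{1}{60990}\right) = \frac{1}{185} \left(-1109\right) \left(- \frac{1}{60990}\right) = \left(- \frac{1109}{185}\right) \left(- \frac{1}{60990}\right) = \frac{1109}{11283150}$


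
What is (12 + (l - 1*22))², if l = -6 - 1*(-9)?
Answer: 49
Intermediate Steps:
l = 3 (l = -6 + 9 = 3)
(12 + (l - 1*22))² = (12 + (3 - 1*22))² = (12 + (3 - 22))² = (12 - 19)² = (-7)² = 49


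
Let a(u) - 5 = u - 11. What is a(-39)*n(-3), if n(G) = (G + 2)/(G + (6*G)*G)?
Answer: 15/17 ≈ 0.88235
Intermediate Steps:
a(u) = -6 + u (a(u) = 5 + (u - 11) = 5 + (-11 + u) = -6 + u)
n(G) = (2 + G)/(G + 6*G²)
a(-39)*n(-3) = (-6 - 39)*((2 - 3)/((-3)*(1 + 6*(-3)))) = -(-15)*(-1)/(1 - 18) = -(-15)*(-1)/(-17) = -(-15)*(-1)*(-1)/17 = -45*(-1/51) = 15/17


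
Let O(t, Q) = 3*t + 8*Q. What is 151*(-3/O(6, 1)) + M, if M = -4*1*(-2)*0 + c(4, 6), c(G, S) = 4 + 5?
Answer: -219/26 ≈ -8.4231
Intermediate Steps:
c(G, S) = 9
M = 9 (M = -4*1*(-2)*0 + 9 = -(-8)*0 + 9 = -4*0 + 9 = 0 + 9 = 9)
151*(-3/O(6, 1)) + M = 151*(-3/(3*6 + 8*1)) + 9 = 151*(-3/(18 + 8)) + 9 = 151*(-3/26) + 9 = -453/26 + 9 = -219/26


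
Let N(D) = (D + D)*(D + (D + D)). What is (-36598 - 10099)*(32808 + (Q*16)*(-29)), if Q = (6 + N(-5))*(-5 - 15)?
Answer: -69134348136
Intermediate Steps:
N(D) = 6*D² (N(D) = (2*D)*(D + 2*D) = (2*D)*(3*D) = 6*D²)
Q = -3120 (Q = (6 + 6*(-5)²)*(-5 - 15) = (6 + 6*25)*(-20) = (6 + 150)*(-20) = 156*(-20) = -3120)
(-36598 - 10099)*(32808 + (Q*16)*(-29)) = (-36598 - 10099)*(32808 - 3120*16*(-29)) = -46697*(32808 - 49920*(-29)) = -46697*(32808 + 1447680) = -46697*1480488 = -69134348136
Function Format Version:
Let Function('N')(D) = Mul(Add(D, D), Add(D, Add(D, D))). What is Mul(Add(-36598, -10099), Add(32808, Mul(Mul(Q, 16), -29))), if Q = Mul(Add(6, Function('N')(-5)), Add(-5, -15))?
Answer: -69134348136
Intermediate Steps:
Function('N')(D) = Mul(6, Pow(D, 2)) (Function('N')(D) = Mul(Mul(2, D), Add(D, Mul(2, D))) = Mul(Mul(2, D), Mul(3, D)) = Mul(6, Pow(D, 2)))
Q = -3120 (Q = Mul(Add(6, Mul(6, Pow(-5, 2))), Add(-5, -15)) = Mul(Add(6, Mul(6, 25)), -20) = Mul(Add(6, 150), -20) = Mul(156, -20) = -3120)
Mul(Add(-36598, -10099), Add(32808, Mul(Mul(Q, 16), -29))) = Mul(Add(-36598, -10099), Add(32808, Mul(Mul(-3120, 16), -29))) = Mul(-46697, Add(32808, Mul(-49920, -29))) = Mul(-46697, Add(32808, 1447680)) = Mul(-46697, 1480488) = -69134348136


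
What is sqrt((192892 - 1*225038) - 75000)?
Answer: 13*I*sqrt(634) ≈ 327.33*I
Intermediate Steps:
sqrt((192892 - 1*225038) - 75000) = sqrt((192892 - 225038) - 75000) = sqrt(-32146 - 75000) = sqrt(-107146) = 13*I*sqrt(634)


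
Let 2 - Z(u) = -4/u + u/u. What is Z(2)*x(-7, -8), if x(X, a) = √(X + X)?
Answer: 3*I*√14 ≈ 11.225*I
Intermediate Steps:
x(X, a) = √2*√X (x(X, a) = √(2*X) = √2*√X)
Z(u) = 1 + 4/u (Z(u) = 2 - (-4/u + u/u) = 2 - (-4/u + 1) = 2 - (1 - 4/u) = 2 + (-1 + 4/u) = 1 + 4/u)
Z(2)*x(-7, -8) = ((4 + 2)/2)*(√2*√(-7)) = ((½)*6)*(√2*(I*√7)) = 3*(I*√14) = 3*I*√14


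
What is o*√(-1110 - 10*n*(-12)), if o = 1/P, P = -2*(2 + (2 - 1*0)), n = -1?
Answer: -I*√1230/8 ≈ -4.3839*I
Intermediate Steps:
P = -8 (P = -2*(2 + (2 + 0)) = -2*(2 + 2) = -2*4 = -8)
o = -⅛ (o = 1/(-8) = -⅛ ≈ -0.12500)
o*√(-1110 - 10*n*(-12)) = -√(-1110 - 10*(-1)*(-12))/8 = -√(-1110 + 10*(-12))/8 = -√(-1110 - 120)/8 = -I*√1230/8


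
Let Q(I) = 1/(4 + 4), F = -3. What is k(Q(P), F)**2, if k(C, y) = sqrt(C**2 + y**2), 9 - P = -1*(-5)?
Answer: 577/64 ≈ 9.0156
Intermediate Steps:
P = 4 (P = 9 - (-1)*(-5) = 9 - 1*5 = 9 - 5 = 4)
Q(I) = 1/8
k(Q(P), F)**2 = (sqrt((1/8)**2 + (-3)**2))**2 = (sqrt(1/64 + 9))**2 = (sqrt(577/64))**2 = (sqrt(577)/8)**2 = 577/64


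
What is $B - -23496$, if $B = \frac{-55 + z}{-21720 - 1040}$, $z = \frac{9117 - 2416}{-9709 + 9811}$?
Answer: $\frac{54546432829}{2321520} \approx 23496.0$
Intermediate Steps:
$z = \frac{6701}{102} \approx 65.696$
$B = - \frac{1091}{2321520}$ ($B = \frac{-55 + \frac{6701}{102}}{-21720 - 1040} = \frac{1091}{102 \left(-22760\right)} = \frac{1091}{102} \left(- \frac{1}{22760}\right) = - \frac{1091}{2321520} \approx -0.00046995$)
$B - -23496 = - \frac{1091}{2321520} - -23496 = - \frac{1091}{2321520} + 23496 = \frac{54546432829}{2321520}$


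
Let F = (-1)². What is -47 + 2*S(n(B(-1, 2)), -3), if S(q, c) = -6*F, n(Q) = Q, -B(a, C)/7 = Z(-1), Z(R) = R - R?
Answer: -59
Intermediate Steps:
Z(R) = 0
B(a, C) = 0 (B(a, C) = -7*0 = 0)
F = 1
S(q, c) = -6 (S(q, c) = -6*1 = -6)
-47 + 2*S(n(B(-1, 2)), -3) = -47 + 2*(-6) = -47 - 12 = -59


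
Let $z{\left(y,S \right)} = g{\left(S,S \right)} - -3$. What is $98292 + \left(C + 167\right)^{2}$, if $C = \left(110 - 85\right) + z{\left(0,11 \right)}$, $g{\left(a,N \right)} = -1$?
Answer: $135928$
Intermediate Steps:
$z{\left(y,S \right)} = 2$ ($z{\left(y,S \right)} = -1 - -3 = -1 + 3 = 2$)
$C = 27$ ($C = \left(110 - 85\right) + 2 = 25 + 2 = 27$)
$98292 + \left(C + 167\right)^{2} = 98292 + \left(27 + 167\right)^{2} = 98292 + 194^{2} = 98292 + 37636 = 135928$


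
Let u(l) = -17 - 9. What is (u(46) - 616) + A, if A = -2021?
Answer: -2663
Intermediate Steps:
u(l) = -26
(u(46) - 616) + A = (-26 - 616) - 2021 = -642 - 2021 = -2663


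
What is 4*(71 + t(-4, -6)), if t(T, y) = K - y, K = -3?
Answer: 296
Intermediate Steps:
t(T, y) = -3 - y
4*(71 + t(-4, -6)) = 4*(71 + (-3 - 1*(-6))) = 4*(71 + (-3 + 6)) = 4*(71 + 3) = 4*74 = 296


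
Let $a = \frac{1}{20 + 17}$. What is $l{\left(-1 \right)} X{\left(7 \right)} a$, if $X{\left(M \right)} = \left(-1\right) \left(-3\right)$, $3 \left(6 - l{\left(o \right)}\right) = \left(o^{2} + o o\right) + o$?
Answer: $\frac{17}{37} \approx 0.45946$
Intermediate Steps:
$a = \frac{1}{37} \approx 0.027027$
$l{\left(o \right)} = 6 - \frac{2 o^{2}}{3} - \frac{o}{3}$ ($l{\left(o \right)} = 6 - \frac{\left(o^{2} + o o\right) + o}{3} = 6 - \frac{\left(o^{2} + o^{2}\right) + o}{3} = 6 - \frac{2 o^{2} + o}{3} = 6 - \frac{o + 2 o^{2}}{3} = 6 - \left(\frac{o}{3} + \frac{2 o^{2}}{3}\right) = 6 - \frac{2 o^{2}}{3} - \frac{o}{3}$)
$X{\left(M \right)} = 3$
$l{\left(-1 \right)} X{\left(7 \right)} a = \left(6 - \frac{2 \left(-1\right)^{2}}{3} - - \frac{1}{3}\right) 3 \cdot \frac{1}{37} = \left(6 - \frac{2}{3} + \frac{1}{3}\right) 3 \cdot \frac{1}{37} = \frac{17}{3} \cdot 3 \cdot \frac{1}{37} = 17 \cdot \frac{1}{37} = \frac{17}{37}$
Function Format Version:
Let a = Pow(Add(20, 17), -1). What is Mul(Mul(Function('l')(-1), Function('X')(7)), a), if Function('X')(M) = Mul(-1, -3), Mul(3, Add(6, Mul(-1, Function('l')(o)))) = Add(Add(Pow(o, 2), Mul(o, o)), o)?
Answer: Rational(17, 37) ≈ 0.45946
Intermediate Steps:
a = Rational(1, 37) (a = Pow(37, -1) = Rational(1, 37) ≈ 0.027027)
Function('l')(o) = Add(6, Mul(Rational(-2, 3), Pow(o, 2)), Mul(Rational(-1, 3), o)) (Function('l')(o) = Add(6, Mul(Rational(-1, 3), Add(Add(Pow(o, 2), Mul(o, o)), o))) = Add(6, Mul(Rational(-1, 3), Add(Add(Pow(o, 2), Pow(o, 2)), o))) = Add(6, Mul(Rational(-1, 3), Add(Mul(2, Pow(o, 2)), o))) = Add(6, Mul(Rational(-1, 3), Add(o, Mul(2, Pow(o, 2))))) = Add(6, Add(Mul(Rational(-2, 3), Pow(o, 2)), Mul(Rational(-1, 3), o))) = Add(6, Mul(Rational(-2, 3), Pow(o, 2)), Mul(Rational(-1, 3), o)))
Function('X')(M) = 3
Mul(Mul(Function('l')(-1), Function('X')(7)), a) = Mul(Mul(Add(6, Mul(Rational(-2, 3), Pow(-1, 2)), Mul(Rational(-1, 3), -1)), 3), Rational(1, 37)) = Mul(Mul(Add(6, Mul(Rational(-2, 3), 1), Rational(1, 3)), 3), Rational(1, 37)) = Mul(Mul(Add(6, Rational(-2, 3), Rational(1, 3)), 3), Rational(1, 37)) = Mul(Mul(Rational(17, 3), 3), Rational(1, 37)) = Mul(17, Rational(1, 37)) = Rational(17, 37)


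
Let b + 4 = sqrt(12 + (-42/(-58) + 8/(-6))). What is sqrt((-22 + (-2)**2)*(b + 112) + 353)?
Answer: sqrt(-1338031 - 174*sqrt(86217))/29 ≈ 40.642*I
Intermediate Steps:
b = -4 + sqrt(86217)/87 (b = -4 + sqrt(12 + (-42/(-58) + 8/(-6))) = -4 + sqrt(12 + (-42*(-1/58) + 8*(-1/6))) = -4 + sqrt(12 + (21/29 - 4/3)) = -4 + sqrt(12 - 53/87) = -4 + sqrt(991/87) = -4 + sqrt(86217)/87 ≈ -0.62497)
sqrt((-22 + (-2)**2)*(b + 112) + 353) = sqrt((-22 + (-2)**2)*((-4 + sqrt(86217)/87) + 112) + 353) = sqrt((-22 + 4)*(108 + sqrt(86217)/87) + 353) = sqrt(-18*(108 + sqrt(86217)/87) + 353) = sqrt((-1944 - 6*sqrt(86217)/29) + 353) = sqrt(-1591 - 6*sqrt(86217)/29)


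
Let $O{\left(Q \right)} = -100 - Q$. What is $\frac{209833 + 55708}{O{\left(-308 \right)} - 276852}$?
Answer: $- \frac{265541}{276644} \approx -0.95987$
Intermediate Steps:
$\frac{209833 + 55708}{O{\left(-308 \right)} - 276852} = \frac{209833 + 55708}{\left(-100 - -308\right) - 276852} = \frac{265541}{\left(-100 + 308\right) - 276852} = \frac{265541}{208 - 276852} = \frac{265541}{-276644} = 265541 \left(- \frac{1}{276644}\right) = - \frac{265541}{276644}$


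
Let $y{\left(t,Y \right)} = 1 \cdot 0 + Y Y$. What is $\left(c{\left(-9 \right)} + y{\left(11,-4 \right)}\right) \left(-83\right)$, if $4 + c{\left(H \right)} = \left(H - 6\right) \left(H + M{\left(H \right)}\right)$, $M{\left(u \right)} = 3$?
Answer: $-8466$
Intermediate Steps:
$c{\left(H \right)} = -4 + \left(-6 + H\right) \left(3 + H\right)$ ($c{\left(H \right)} = -4 + \left(H - 6\right) \left(H + 3\right) = -4 + \left(-6 + H\right) \left(3 + H\right)$)
$y{\left(t,Y \right)} = Y^{2}$ ($y{\left(t,Y \right)} = 0 + Y^{2} = Y^{2}$)
$\left(c{\left(-9 \right)} + y{\left(11,-4 \right)}\right) \left(-83\right) = \left(\left(-22 + \left(-9\right)^{2} - -27\right) + \left(-4\right)^{2}\right) \left(-83\right) = \left(\left(-22 + 81 + 27\right) + 16\right) \left(-83\right) = \left(86 + 16\right) \left(-83\right) = 102 \left(-83\right) = -8466$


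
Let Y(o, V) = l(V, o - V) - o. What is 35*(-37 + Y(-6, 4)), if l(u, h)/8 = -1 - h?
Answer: 1435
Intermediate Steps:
l(u, h) = -8 - 8*h (l(u, h) = 8*(-1 - h) = -8 - 8*h)
Y(o, V) = -8 - 9*o + 8*V (Y(o, V) = (-8 - 8*(o - V)) - o = (-8 + (-8*o + 8*V)) - o = (-8 - 8*o + 8*V) - o = -8 - 9*o + 8*V)
35*(-37 + Y(-6, 4)) = 35*(-37 + (-8 - 9*(-6) + 8*4)) = 35*(-37 + (-8 + 54 + 32)) = 35*(-37 + 78) = 35*41 = 1435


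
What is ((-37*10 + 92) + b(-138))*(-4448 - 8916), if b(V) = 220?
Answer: 775112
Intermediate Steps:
((-37*10 + 92) + b(-138))*(-4448 - 8916) = ((-37*10 + 92) + 220)*(-4448 - 8916) = ((-370 + 92) + 220)*(-13364) = (-278 + 220)*(-13364) = -58*(-13364) = 775112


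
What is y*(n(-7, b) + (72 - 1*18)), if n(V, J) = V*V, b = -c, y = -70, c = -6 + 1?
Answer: -7210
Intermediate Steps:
c = -5
b = 5 (b = -1*(-5) = 5)
n(V, J) = V**2
y*(n(-7, b) + (72 - 1*18)) = -70*((-7)**2 + (72 - 1*18)) = -70*(49 + (72 - 18)) = -70*(49 + 54) = -70*103 = -7210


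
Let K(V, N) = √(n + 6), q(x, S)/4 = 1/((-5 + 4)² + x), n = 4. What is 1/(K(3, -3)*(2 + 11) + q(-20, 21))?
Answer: 38/305037 + 4693*√10/610074 ≈ 0.024450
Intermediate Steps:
q(x, S) = 4/(1 + x) (q(x, S) = 4/((-5 + 4)² + x) = 4/((-1)² + x) = 4/(1 + x))
K(V, N) = √10 (K(V, N) = √(4 + 6) = √10)
1/(K(3, -3)*(2 + 11) + q(-20, 21)) = 1/(√10*(2 + 11) + 4/(1 - 20)) = 1/(√10*13 + 4/(-19)) = 1/(13*√10 + 4*(-1/19)) = 1/(13*√10 - 4/19) = 1/(-4/19 + 13*√10)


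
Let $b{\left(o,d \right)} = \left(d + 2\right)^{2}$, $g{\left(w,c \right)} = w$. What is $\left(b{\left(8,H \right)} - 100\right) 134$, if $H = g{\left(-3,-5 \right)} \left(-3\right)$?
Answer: $2814$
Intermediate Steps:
$H = 9$ ($H = \left(-3\right) \left(-3\right) = 9$)
$b{\left(o,d \right)} = \left(2 + d\right)^{2}$
$\left(b{\left(8,H \right)} - 100\right) 134 = \left(\left(2 + 9\right)^{2} - 100\right) 134 = \left(11^{2} - 100\right) 134 = \left(121 - 100\right) 134 = 21 \cdot 134 = 2814$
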